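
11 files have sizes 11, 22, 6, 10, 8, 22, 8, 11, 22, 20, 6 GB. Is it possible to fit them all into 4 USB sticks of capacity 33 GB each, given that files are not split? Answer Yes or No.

Total = 146 GB; ⌈146/33⌉ = 5.
At least 5 USB sticks are required, but only 4 are allowed.

No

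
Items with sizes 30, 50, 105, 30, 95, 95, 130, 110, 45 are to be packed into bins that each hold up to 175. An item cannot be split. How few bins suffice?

5

Total = 130 + 110 + 105 + 95 + 95 + 50 + 45 + 30 + 30 = 690.
Lower bound: ⌈690/175⌉ = 4 bins.
Also, 5 items each exceed 175/2, and no two of those can share a bin, so at least 5 bins are needed.
A packing using 5 bins:
  bin 1: 130 + 45 = 175
  bin 2: 110 + 50 = 160
  bin 3: 105 + 30 + 30 = 165
  bin 4: 95 = 95
  bin 5: 95 = 95
This matches the lower bound, so 5 is optimal.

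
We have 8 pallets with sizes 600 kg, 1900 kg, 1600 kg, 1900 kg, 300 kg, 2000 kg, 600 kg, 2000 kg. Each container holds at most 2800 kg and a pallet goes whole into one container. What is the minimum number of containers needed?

5

Total = 2000 + 2000 + 1900 + 1900 + 1600 + 600 + 600 + 300 = 10900 kg.
Lower bound: ⌈10900/2800⌉ = 4 containers.
Also, 5 pallets each exceed 1400 kg, and no two of those can share a container, so at least 5 containers are needed.
A packing using 5 containers:
  container 1: 2000 + 600 = 2600
  container 2: 2000 + 600 = 2600
  container 3: 1900 + 300 = 2200
  container 4: 1900 = 1900
  container 5: 1600 = 1600
This matches the lower bound, so 5 is optimal.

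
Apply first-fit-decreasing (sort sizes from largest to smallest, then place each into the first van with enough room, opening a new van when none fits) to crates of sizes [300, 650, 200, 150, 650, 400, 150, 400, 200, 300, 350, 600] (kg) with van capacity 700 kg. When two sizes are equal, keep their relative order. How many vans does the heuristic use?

7

Sorted descending: 650, 650, 600, 400, 400, 350, 300, 300, 200, 200, 150, 150.
  650 → van 1 (new)  [load 650/700]
  650 → van 2 (new)  [load 650/700]
  600 → van 3 (new)  [load 600/700]
  400 → van 4 (new)  [load 400/700]
  400 → van 5 (new)  [load 400/700]
  350 → van 6 (new)  [load 350/700]
  300 → van 4  [load 700/700]
  300 → van 5  [load 700/700]
  200 → van 6  [load 550/700]
  200 → van 7 (new)  [load 200/700]
  150 → van 6  [load 700/700]
  150 → van 7  [load 350/700]
7 vans opened.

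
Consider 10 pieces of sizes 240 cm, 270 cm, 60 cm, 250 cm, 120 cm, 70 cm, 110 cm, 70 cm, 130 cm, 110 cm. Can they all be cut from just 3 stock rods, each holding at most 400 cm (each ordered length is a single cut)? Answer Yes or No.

Total = 1430 cm; ⌈1430/400⌉ = 4.
At least 4 stock rods are required, but only 3 are allowed.

No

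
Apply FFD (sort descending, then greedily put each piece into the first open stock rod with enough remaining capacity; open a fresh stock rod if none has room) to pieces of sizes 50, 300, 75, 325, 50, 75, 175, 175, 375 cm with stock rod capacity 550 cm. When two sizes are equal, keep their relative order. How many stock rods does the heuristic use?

Sorted descending: 375, 325, 300, 175, 175, 75, 75, 50, 50.
  375 → stock rod 1 (new)  [load 375/550]
  325 → stock rod 2 (new)  [load 325/550]
  300 → stock rod 3 (new)  [load 300/550]
  175 → stock rod 1  [load 550/550]
  175 → stock rod 2  [load 500/550]
  75 → stock rod 3  [load 375/550]
  75 → stock rod 3  [load 450/550]
  50 → stock rod 2  [load 550/550]
  50 → stock rod 3  [load 500/550]
3 stock rods opened.

3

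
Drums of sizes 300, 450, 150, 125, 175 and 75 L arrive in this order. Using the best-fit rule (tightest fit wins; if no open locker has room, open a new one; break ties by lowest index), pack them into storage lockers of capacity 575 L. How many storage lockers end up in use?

  300 → locker 1 (new)  [load 300/575]
  450 → locker 2 (new)  [load 450/575]
  150 → locker 1  [load 450/575]
  125 → locker 1  [load 575/575]
  175 → locker 3 (new)  [load 175/575]
  75 → locker 2  [load 525/575]
3 storage lockers opened.

3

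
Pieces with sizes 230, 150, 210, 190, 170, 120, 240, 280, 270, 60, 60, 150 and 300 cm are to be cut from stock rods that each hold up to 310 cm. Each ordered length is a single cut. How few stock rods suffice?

9

Total = 300 + 280 + 270 + 240 + 230 + 210 + 190 + 170 + 150 + 150 + 120 + 60 + 60 = 2430 cm.
Lower bound: ⌈2430/310⌉ = 8 stock rods.
A packing using 9 stock rods:
  stock rod 1: 300 = 300
  stock rod 2: 280 = 280
  stock rod 3: 270 = 270
  stock rod 4: 240 + 60 = 300
  stock rod 5: 230 + 60 = 290
  stock rod 6: 210 = 210
  stock rod 7: 190 + 120 = 310
  stock rod 8: 170 = 170
  stock rod 9: 150 + 150 = 300
No arrangement into 8 stock rods stays within capacity, so 9 is optimal.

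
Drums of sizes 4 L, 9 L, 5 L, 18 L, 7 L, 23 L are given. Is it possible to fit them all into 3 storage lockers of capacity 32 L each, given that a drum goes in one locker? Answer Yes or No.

A valid assignment using 3 storage lockers:
  locker 1: 23 + 9 = 32
  locker 2: 18 + 7 + 5 = 30
  locker 3: 4 = 4
Every load is within 32 L, so 3 storage lockers suffice.

Yes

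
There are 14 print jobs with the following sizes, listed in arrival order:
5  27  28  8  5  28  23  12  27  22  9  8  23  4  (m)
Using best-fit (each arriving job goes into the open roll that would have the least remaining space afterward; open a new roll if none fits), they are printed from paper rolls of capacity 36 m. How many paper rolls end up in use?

  5 → roll 1 (new)  [load 5/36]
  27 → roll 1  [load 32/36]
  28 → roll 2 (new)  [load 28/36]
  8 → roll 2  [load 36/36]
  5 → roll 3 (new)  [load 5/36]
  28 → roll 3  [load 33/36]
  23 → roll 4 (new)  [load 23/36]
  12 → roll 4  [load 35/36]
  27 → roll 5 (new)  [load 27/36]
  22 → roll 6 (new)  [load 22/36]
  9 → roll 5  [load 36/36]
  8 → roll 6  [load 30/36]
  23 → roll 7 (new)  [load 23/36]
  4 → roll 1  [load 36/36]
7 paper rolls opened.

7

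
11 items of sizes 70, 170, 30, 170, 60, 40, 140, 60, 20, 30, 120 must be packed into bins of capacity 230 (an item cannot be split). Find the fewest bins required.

Total = 170 + 170 + 140 + 120 + 70 + 60 + 60 + 40 + 30 + 30 + 20 = 910.
Lower bound: ⌈910/230⌉ = 4 bins.
A packing using 4 bins:
  bin 1: 170 + 60 = 230
  bin 2: 170 + 60 = 230
  bin 3: 140 + 70 + 20 = 230
  bin 4: 120 + 40 + 30 + 30 = 220
This matches the lower bound, so 4 is optimal.

4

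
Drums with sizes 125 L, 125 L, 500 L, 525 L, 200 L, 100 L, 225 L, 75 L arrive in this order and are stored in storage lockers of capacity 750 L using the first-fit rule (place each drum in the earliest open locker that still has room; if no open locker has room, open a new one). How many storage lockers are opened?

  125 → locker 1 (new)  [load 125/750]
  125 → locker 1  [load 250/750]
  500 → locker 1  [load 750/750]
  525 → locker 2 (new)  [load 525/750]
  200 → locker 2  [load 725/750]
  100 → locker 3 (new)  [load 100/750]
  225 → locker 3  [load 325/750]
  75 → locker 3  [load 400/750]
3 storage lockers opened.

3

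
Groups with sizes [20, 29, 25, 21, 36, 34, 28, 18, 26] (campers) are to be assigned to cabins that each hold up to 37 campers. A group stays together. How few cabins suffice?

Total = 36 + 34 + 29 + 28 + 26 + 25 + 21 + 20 + 18 = 237 campers.
Lower bound: ⌈237/37⌉ = 7 cabins.
Also, 8 groups each exceed 37/2 campers, and no two of those can share a cabin, so at least 8 cabins are needed.
A packing using 9 cabins:
  cabin 1: 36 = 36
  cabin 2: 34 = 34
  cabin 3: 29 = 29
  cabin 4: 28 = 28
  cabin 5: 26 = 26
  cabin 6: 25 = 25
  cabin 7: 21 = 21
  cabin 8: 20 = 20
  cabin 9: 18 = 18
No arrangement into 8 cabins stays within capacity, so 9 is optimal.

9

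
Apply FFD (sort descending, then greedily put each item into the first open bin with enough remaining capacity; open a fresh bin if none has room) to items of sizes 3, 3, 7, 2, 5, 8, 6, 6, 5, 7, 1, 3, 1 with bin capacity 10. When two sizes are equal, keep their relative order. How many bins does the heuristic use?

6

Sorted descending: 8, 7, 7, 6, 6, 5, 5, 3, 3, 3, 2, 1, 1.
  8 → bin 1 (new)  [load 8/10]
  7 → bin 2 (new)  [load 7/10]
  7 → bin 3 (new)  [load 7/10]
  6 → bin 4 (new)  [load 6/10]
  6 → bin 5 (new)  [load 6/10]
  5 → bin 6 (new)  [load 5/10]
  5 → bin 6  [load 10/10]
  3 → bin 2  [load 10/10]
  3 → bin 3  [load 10/10]
  3 → bin 4  [load 9/10]
  2 → bin 1  [load 10/10]
  1 → bin 4  [load 10/10]
  1 → bin 5  [load 7/10]
6 bins opened.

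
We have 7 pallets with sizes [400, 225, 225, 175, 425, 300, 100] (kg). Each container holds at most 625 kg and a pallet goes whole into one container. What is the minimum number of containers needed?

Total = 425 + 400 + 300 + 225 + 225 + 175 + 100 = 1850 kg.
Lower bound: ⌈1850/625⌉ = 3 containers.
A packing using 3 containers:
  container 1: 425 + 175 = 600
  container 2: 400 + 225 = 625
  container 3: 300 + 225 + 100 = 625
This matches the lower bound, so 3 is optimal.

3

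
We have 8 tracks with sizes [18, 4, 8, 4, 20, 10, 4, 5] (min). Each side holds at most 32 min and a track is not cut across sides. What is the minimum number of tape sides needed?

Total = 20 + 18 + 10 + 8 + 5 + 4 + 4 + 4 = 73 min.
Lower bound: ⌈73/32⌉ = 3 tape sides.
A packing using 3 tape sides:
  side 1: 20 + 10 = 30
  side 2: 18 + 8 + 5 = 31
  side 3: 4 + 4 + 4 = 12
This matches the lower bound, so 3 is optimal.

3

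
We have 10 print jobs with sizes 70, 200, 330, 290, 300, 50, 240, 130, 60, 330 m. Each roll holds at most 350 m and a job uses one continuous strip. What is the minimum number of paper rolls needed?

Total = 330 + 330 + 300 + 290 + 240 + 200 + 130 + 70 + 60 + 50 = 2000 m.
Lower bound: ⌈2000/350⌉ = 6 paper rolls.
A packing using 6 paper rolls:
  roll 1: 330 = 330
  roll 2: 330 = 330
  roll 3: 300 + 50 = 350
  roll 4: 290 + 60 = 350
  roll 5: 240 + 70 = 310
  roll 6: 200 + 130 = 330
This matches the lower bound, so 6 is optimal.

6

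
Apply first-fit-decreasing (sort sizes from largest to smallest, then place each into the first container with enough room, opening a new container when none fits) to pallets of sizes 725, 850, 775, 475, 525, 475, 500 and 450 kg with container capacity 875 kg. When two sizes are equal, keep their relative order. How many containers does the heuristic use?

Sorted descending: 850, 775, 725, 525, 500, 475, 475, 450.
  850 → container 1 (new)  [load 850/875]
  775 → container 2 (new)  [load 775/875]
  725 → container 3 (new)  [load 725/875]
  525 → container 4 (new)  [load 525/875]
  500 → container 5 (new)  [load 500/875]
  475 → container 6 (new)  [load 475/875]
  475 → container 7 (new)  [load 475/875]
  450 → container 8 (new)  [load 450/875]
8 containers opened.

8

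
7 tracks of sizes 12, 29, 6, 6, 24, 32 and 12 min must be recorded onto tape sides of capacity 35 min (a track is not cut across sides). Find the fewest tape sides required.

Total = 32 + 29 + 24 + 12 + 12 + 6 + 6 = 121 min.
Lower bound: ⌈121/35⌉ = 4 tape sides.
A packing using 4 tape sides:
  side 1: 32 = 32
  side 2: 29 + 6 = 35
  side 3: 24 + 6 = 30
  side 4: 12 + 12 = 24
This matches the lower bound, so 4 is optimal.

4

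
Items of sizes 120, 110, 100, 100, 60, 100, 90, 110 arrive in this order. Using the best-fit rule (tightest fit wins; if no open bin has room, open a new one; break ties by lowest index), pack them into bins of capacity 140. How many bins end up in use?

8

  120 → bin 1 (new)  [load 120/140]
  110 → bin 2 (new)  [load 110/140]
  100 → bin 3 (new)  [load 100/140]
  100 → bin 4 (new)  [load 100/140]
  60 → bin 5 (new)  [load 60/140]
  100 → bin 6 (new)  [load 100/140]
  90 → bin 7 (new)  [load 90/140]
  110 → bin 8 (new)  [load 110/140]
8 bins opened.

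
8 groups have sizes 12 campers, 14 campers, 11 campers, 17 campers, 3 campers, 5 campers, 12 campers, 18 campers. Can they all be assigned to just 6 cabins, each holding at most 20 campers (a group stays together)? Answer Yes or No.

A valid assignment using 6 cabins:
  cabin 1: 18 = 18
  cabin 2: 17 + 3 = 20
  cabin 3: 14 + 5 = 19
  cabin 4: 12 = 12
  cabin 5: 12 = 12
  cabin 6: 11 = 11
Every load is within 20 campers, so 6 cabins suffice.

Yes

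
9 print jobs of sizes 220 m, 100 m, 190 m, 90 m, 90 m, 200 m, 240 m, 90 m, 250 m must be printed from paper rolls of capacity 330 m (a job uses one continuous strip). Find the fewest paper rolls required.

Total = 250 + 240 + 220 + 200 + 190 + 100 + 90 + 90 + 90 = 1470 m.
Lower bound: ⌈1470/330⌉ = 5 paper rolls.
A packing using 5 paper rolls:
  roll 1: 250 = 250
  roll 2: 240 + 90 = 330
  roll 3: 220 + 100 = 320
  roll 4: 200 + 90 = 290
  roll 5: 190 + 90 = 280
This matches the lower bound, so 5 is optimal.

5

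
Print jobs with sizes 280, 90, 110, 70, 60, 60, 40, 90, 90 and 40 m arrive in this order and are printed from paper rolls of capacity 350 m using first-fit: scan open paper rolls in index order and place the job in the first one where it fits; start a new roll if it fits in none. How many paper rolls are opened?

3

  280 → roll 1 (new)  [load 280/350]
  90 → roll 2 (new)  [load 90/350]
  110 → roll 2  [load 200/350]
  70 → roll 1  [load 350/350]
  60 → roll 2  [load 260/350]
  60 → roll 2  [load 320/350]
  40 → roll 3 (new)  [load 40/350]
  90 → roll 3  [load 130/350]
  90 → roll 3  [load 220/350]
  40 → roll 3  [load 260/350]
3 paper rolls opened.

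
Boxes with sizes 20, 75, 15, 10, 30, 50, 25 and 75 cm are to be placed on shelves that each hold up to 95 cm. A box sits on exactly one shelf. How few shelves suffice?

Total = 75 + 75 + 50 + 30 + 25 + 20 + 15 + 10 = 300 cm.
Lower bound: ⌈300/95⌉ = 4 shelves.
A packing using 4 shelves:
  shelf 1: 75 + 20 = 95
  shelf 2: 75 + 15 = 90
  shelf 3: 50 + 30 + 10 = 90
  shelf 4: 25 = 25
This matches the lower bound, so 4 is optimal.

4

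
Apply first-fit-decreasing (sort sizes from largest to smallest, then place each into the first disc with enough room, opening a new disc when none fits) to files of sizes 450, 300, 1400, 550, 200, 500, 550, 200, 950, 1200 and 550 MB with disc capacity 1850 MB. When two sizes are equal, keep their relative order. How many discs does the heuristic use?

4

Sorted descending: 1400, 1200, 950, 550, 550, 550, 500, 450, 300, 200, 200.
  1400 → disc 1 (new)  [load 1400/1850]
  1200 → disc 2 (new)  [load 1200/1850]
  950 → disc 3 (new)  [load 950/1850]
  550 → disc 2  [load 1750/1850]
  550 → disc 3  [load 1500/1850]
  550 → disc 4 (new)  [load 550/1850]
  500 → disc 4  [load 1050/1850]
  450 → disc 1  [load 1850/1850]
  300 → disc 3  [load 1800/1850]
  200 → disc 4  [load 1250/1850]
  200 → disc 4  [load 1450/1850]
4 discs opened.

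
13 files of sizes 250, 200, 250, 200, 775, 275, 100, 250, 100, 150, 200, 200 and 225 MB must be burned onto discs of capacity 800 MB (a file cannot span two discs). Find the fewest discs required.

Total = 775 + 275 + 250 + 250 + 250 + 225 + 200 + 200 + 200 + 200 + 150 + 100 + 100 = 3175 MB.
Lower bound: ⌈3175/800⌉ = 4 discs.
A packing using 4 discs:
  disc 1: 775 = 775
  disc 2: 275 + 225 + 200 + 100 = 800
  disc 3: 250 + 250 + 200 + 100 = 800
  disc 4: 250 + 200 + 200 + 150 = 800
This matches the lower bound, so 4 is optimal.

4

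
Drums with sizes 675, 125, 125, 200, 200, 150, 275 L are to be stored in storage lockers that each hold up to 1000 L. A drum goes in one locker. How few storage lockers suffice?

2

Total = 675 + 275 + 200 + 200 + 150 + 125 + 125 = 1750 L.
Lower bound: ⌈1750/1000⌉ = 2 storage lockers.
A packing using 2 storage lockers:
  locker 1: 675 + 275 = 950
  locker 2: 200 + 200 + 150 + 125 + 125 = 800
This matches the lower bound, so 2 is optimal.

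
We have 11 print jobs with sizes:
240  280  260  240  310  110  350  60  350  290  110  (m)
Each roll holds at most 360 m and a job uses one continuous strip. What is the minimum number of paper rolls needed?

Total = 350 + 350 + 310 + 290 + 280 + 260 + 240 + 240 + 110 + 110 + 60 = 2600 m.
Lower bound: ⌈2600/360⌉ = 8 paper rolls.
A packing using 8 paper rolls:
  roll 1: 350 = 350
  roll 2: 350 = 350
  roll 3: 310 = 310
  roll 4: 290 + 60 = 350
  roll 5: 280 = 280
  roll 6: 260 = 260
  roll 7: 240 + 110 = 350
  roll 8: 240 + 110 = 350
This matches the lower bound, so 8 is optimal.

8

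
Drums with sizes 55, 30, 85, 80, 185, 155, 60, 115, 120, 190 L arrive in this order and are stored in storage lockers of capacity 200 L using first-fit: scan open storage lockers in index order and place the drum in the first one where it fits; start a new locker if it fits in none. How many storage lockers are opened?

  55 → locker 1 (new)  [load 55/200]
  30 → locker 1  [load 85/200]
  85 → locker 1  [load 170/200]
  80 → locker 2 (new)  [load 80/200]
  185 → locker 3 (new)  [load 185/200]
  155 → locker 4 (new)  [load 155/200]
  60 → locker 2  [load 140/200]
  115 → locker 5 (new)  [load 115/200]
  120 → locker 6 (new)  [load 120/200]
  190 → locker 7 (new)  [load 190/200]
7 storage lockers opened.

7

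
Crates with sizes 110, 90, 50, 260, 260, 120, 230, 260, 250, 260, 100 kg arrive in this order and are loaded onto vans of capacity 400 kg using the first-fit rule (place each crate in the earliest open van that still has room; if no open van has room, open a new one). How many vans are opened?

  110 → van 1 (new)  [load 110/400]
  90 → van 1  [load 200/400]
  50 → van 1  [load 250/400]
  260 → van 2 (new)  [load 260/400]
  260 → van 3 (new)  [load 260/400]
  120 → van 1  [load 370/400]
  230 → van 4 (new)  [load 230/400]
  260 → van 5 (new)  [load 260/400]
  250 → van 6 (new)  [load 250/400]
  260 → van 7 (new)  [load 260/400]
  100 → van 2  [load 360/400]
7 vans opened.

7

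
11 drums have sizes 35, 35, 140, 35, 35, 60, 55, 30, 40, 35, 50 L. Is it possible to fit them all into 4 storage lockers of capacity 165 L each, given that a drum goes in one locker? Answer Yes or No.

A valid assignment using 4 storage lockers:
  locker 1: 140 = 140
  locker 2: 60 + 55 + 50 = 165
  locker 3: 40 + 35 + 35 + 35 = 145
  locker 4: 35 + 35 + 30 = 100
Every load is within 165 L, so 4 storage lockers suffice.

Yes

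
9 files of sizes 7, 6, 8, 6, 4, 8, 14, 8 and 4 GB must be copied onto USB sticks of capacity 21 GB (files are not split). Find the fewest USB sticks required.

Total = 14 + 8 + 8 + 8 + 7 + 6 + 6 + 4 + 4 = 65 GB.
Lower bound: ⌈65/21⌉ = 4 USB sticks.
A packing using 4 USB sticks:
  USB stick 1: 14 + 7 = 21
  USB stick 2: 8 + 8 + 4 = 20
  USB stick 3: 8 + 6 + 6 = 20
  USB stick 4: 4 = 4
This matches the lower bound, so 4 is optimal.

4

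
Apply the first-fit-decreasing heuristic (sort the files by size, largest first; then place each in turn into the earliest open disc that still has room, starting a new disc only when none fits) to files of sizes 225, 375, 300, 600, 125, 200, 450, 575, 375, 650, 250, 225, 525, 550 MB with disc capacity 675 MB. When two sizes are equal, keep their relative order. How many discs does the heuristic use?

9

Sorted descending: 650, 600, 575, 550, 525, 450, 375, 375, 300, 250, 225, 225, 200, 125.
  650 → disc 1 (new)  [load 650/675]
  600 → disc 2 (new)  [load 600/675]
  575 → disc 3 (new)  [load 575/675]
  550 → disc 4 (new)  [load 550/675]
  525 → disc 5 (new)  [load 525/675]
  450 → disc 6 (new)  [load 450/675]
  375 → disc 7 (new)  [load 375/675]
  375 → disc 8 (new)  [load 375/675]
  300 → disc 7  [load 675/675]
  250 → disc 8  [load 625/675]
  225 → disc 6  [load 675/675]
  225 → disc 9 (new)  [load 225/675]
  200 → disc 9  [load 425/675]
  125 → disc 4  [load 675/675]
9 discs opened.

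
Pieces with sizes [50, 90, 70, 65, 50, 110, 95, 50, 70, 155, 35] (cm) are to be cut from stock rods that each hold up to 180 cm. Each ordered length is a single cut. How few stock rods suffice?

5

Total = 155 + 110 + 95 + 90 + 70 + 70 + 65 + 50 + 50 + 50 + 35 = 840 cm.
Lower bound: ⌈840/180⌉ = 5 stock rods.
A packing using 5 stock rods:
  stock rod 1: 155 = 155
  stock rod 2: 110 + 70 = 180
  stock rod 3: 95 + 70 = 165
  stock rod 4: 90 + 50 + 35 = 175
  stock rod 5: 65 + 50 + 50 = 165
This matches the lower bound, so 5 is optimal.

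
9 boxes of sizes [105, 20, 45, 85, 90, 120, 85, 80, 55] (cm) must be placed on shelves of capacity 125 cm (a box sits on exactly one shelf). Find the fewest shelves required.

7

Total = 120 + 105 + 90 + 85 + 85 + 80 + 55 + 45 + 20 = 685 cm.
Lower bound: ⌈685/125⌉ = 6 shelves.
A packing using 7 shelves:
  shelf 1: 120 = 120
  shelf 2: 105 + 20 = 125
  shelf 3: 90 = 90
  shelf 4: 85 = 85
  shelf 5: 85 = 85
  shelf 6: 80 + 45 = 125
  shelf 7: 55 = 55
No arrangement into 6 shelves stays within capacity, so 7 is optimal.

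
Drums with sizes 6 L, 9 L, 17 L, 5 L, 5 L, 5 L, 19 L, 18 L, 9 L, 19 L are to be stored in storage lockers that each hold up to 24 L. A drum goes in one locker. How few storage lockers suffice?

Total = 19 + 19 + 18 + 17 + 9 + 9 + 6 + 5 + 5 + 5 = 112 L.
Lower bound: ⌈112/24⌉ = 5 storage lockers.
A packing using 5 storage lockers:
  locker 1: 19 + 5 = 24
  locker 2: 19 + 5 = 24
  locker 3: 18 + 6 = 24
  locker 4: 17 + 5 = 22
  locker 5: 9 + 9 = 18
This matches the lower bound, so 5 is optimal.

5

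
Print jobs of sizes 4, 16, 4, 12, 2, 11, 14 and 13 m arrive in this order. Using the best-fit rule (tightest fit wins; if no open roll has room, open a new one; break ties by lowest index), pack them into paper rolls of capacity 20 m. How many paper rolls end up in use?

  4 → roll 1 (new)  [load 4/20]
  16 → roll 1  [load 20/20]
  4 → roll 2 (new)  [load 4/20]
  12 → roll 2  [load 16/20]
  2 → roll 2  [load 18/20]
  11 → roll 3 (new)  [load 11/20]
  14 → roll 4 (new)  [load 14/20]
  13 → roll 5 (new)  [load 13/20]
5 paper rolls opened.

5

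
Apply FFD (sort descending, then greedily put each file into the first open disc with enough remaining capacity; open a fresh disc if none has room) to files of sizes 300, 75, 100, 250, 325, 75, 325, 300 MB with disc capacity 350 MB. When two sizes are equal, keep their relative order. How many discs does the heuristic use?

Sorted descending: 325, 325, 300, 300, 250, 100, 75, 75.
  325 → disc 1 (new)  [load 325/350]
  325 → disc 2 (new)  [load 325/350]
  300 → disc 3 (new)  [load 300/350]
  300 → disc 4 (new)  [load 300/350]
  250 → disc 5 (new)  [load 250/350]
  100 → disc 5  [load 350/350]
  75 → disc 6 (new)  [load 75/350]
  75 → disc 6  [load 150/350]
6 discs opened.

6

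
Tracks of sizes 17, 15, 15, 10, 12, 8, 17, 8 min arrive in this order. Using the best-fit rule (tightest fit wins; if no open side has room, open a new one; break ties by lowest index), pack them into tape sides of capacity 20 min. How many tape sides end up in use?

  17 → side 1 (new)  [load 17/20]
  15 → side 2 (new)  [load 15/20]
  15 → side 3 (new)  [load 15/20]
  10 → side 4 (new)  [load 10/20]
  12 → side 5 (new)  [load 12/20]
  8 → side 5  [load 20/20]
  17 → side 6 (new)  [load 17/20]
  8 → side 4  [load 18/20]
6 tape sides opened.

6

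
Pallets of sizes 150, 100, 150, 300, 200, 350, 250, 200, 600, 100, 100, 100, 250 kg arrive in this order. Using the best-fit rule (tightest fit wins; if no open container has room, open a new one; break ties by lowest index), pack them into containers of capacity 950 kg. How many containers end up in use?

4

  150 → container 1 (new)  [load 150/950]
  100 → container 1  [load 250/950]
  150 → container 1  [load 400/950]
  300 → container 1  [load 700/950]
  200 → container 1  [load 900/950]
  350 → container 2 (new)  [load 350/950]
  250 → container 2  [load 600/950]
  200 → container 2  [load 800/950]
  600 → container 3 (new)  [load 600/950]
  100 → container 2  [load 900/950]
  100 → container 3  [load 700/950]
  100 → container 3  [load 800/950]
  250 → container 4 (new)  [load 250/950]
4 containers opened.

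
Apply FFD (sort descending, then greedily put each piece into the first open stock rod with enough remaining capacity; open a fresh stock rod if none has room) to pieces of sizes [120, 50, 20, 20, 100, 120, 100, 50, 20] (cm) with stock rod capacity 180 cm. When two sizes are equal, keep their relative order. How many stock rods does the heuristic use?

Sorted descending: 120, 120, 100, 100, 50, 50, 20, 20, 20.
  120 → stock rod 1 (new)  [load 120/180]
  120 → stock rod 2 (new)  [load 120/180]
  100 → stock rod 3 (new)  [load 100/180]
  100 → stock rod 4 (new)  [load 100/180]
  50 → stock rod 1  [load 170/180]
  50 → stock rod 2  [load 170/180]
  20 → stock rod 3  [load 120/180]
  20 → stock rod 3  [load 140/180]
  20 → stock rod 3  [load 160/180]
4 stock rods opened.

4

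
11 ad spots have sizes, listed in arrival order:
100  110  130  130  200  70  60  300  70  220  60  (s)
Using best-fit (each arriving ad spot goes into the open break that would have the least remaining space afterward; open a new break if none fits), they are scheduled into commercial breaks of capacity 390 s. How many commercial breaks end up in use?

4

  100 → break 1 (new)  [load 100/390]
  110 → break 1  [load 210/390]
  130 → break 1  [load 340/390]
  130 → break 2 (new)  [load 130/390]
  200 → break 2  [load 330/390]
  70 → break 3 (new)  [load 70/390]
  60 → break 2  [load 390/390]
  300 → break 3  [load 370/390]
  70 → break 4 (new)  [load 70/390]
  220 → break 4  [load 290/390]
  60 → break 4  [load 350/390]
4 commercial breaks opened.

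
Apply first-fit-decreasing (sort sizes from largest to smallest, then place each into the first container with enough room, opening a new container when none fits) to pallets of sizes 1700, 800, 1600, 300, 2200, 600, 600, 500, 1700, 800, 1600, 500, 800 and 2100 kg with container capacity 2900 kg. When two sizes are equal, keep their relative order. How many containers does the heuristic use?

Sorted descending: 2200, 2100, 1700, 1700, 1600, 1600, 800, 800, 800, 600, 600, 500, 500, 300.
  2200 → container 1 (new)  [load 2200/2900]
  2100 → container 2 (new)  [load 2100/2900]
  1700 → container 3 (new)  [load 1700/2900]
  1700 → container 4 (new)  [load 1700/2900]
  1600 → container 5 (new)  [load 1600/2900]
  1600 → container 6 (new)  [load 1600/2900]
  800 → container 2  [load 2900/2900]
  800 → container 3  [load 2500/2900]
  800 → container 4  [load 2500/2900]
  600 → container 1  [load 2800/2900]
  600 → container 5  [load 2200/2900]
  500 → container 5  [load 2700/2900]
  500 → container 6  [load 2100/2900]
  300 → container 3  [load 2800/2900]
6 containers opened.

6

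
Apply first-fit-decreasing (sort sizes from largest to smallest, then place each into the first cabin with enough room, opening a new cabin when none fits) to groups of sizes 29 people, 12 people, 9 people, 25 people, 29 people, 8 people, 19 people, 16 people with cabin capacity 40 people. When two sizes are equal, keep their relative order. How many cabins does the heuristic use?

Sorted descending: 29, 29, 25, 19, 16, 12, 9, 8.
  29 → cabin 1 (new)  [load 29/40]
  29 → cabin 2 (new)  [load 29/40]
  25 → cabin 3 (new)  [load 25/40]
  19 → cabin 4 (new)  [load 19/40]
  16 → cabin 4  [load 35/40]
  12 → cabin 3  [load 37/40]
  9 → cabin 1  [load 38/40]
  8 → cabin 2  [load 37/40]
4 cabins opened.

4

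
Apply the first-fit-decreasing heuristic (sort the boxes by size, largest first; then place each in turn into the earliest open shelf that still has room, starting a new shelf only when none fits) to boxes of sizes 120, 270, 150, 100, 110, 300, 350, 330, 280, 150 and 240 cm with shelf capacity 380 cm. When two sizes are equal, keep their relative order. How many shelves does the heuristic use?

7

Sorted descending: 350, 330, 300, 280, 270, 240, 150, 150, 120, 110, 100.
  350 → shelf 1 (new)  [load 350/380]
  330 → shelf 2 (new)  [load 330/380]
  300 → shelf 3 (new)  [load 300/380]
  280 → shelf 4 (new)  [load 280/380]
  270 → shelf 5 (new)  [load 270/380]
  240 → shelf 6 (new)  [load 240/380]
  150 → shelf 7 (new)  [load 150/380]
  150 → shelf 7  [load 300/380]
  120 → shelf 6  [load 360/380]
  110 → shelf 5  [load 380/380]
  100 → shelf 4  [load 380/380]
7 shelves opened.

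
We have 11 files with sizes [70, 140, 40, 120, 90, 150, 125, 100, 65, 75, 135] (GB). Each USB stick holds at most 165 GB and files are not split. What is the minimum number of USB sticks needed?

8

Total = 150 + 140 + 135 + 125 + 120 + 100 + 90 + 75 + 70 + 65 + 40 = 1110 GB.
Lower bound: ⌈1110/165⌉ = 7 USB sticks.
A packing using 8 USB sticks:
  USB stick 1: 150 = 150
  USB stick 2: 140 = 140
  USB stick 3: 135 = 135
  USB stick 4: 125 + 40 = 165
  USB stick 5: 120 = 120
  USB stick 6: 100 + 65 = 165
  USB stick 7: 90 + 75 = 165
  USB stick 8: 70 = 70
No arrangement into 7 USB sticks stays within capacity, so 8 is optimal.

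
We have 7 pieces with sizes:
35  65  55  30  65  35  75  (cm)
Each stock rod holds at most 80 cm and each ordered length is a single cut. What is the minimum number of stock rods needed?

6

Total = 75 + 65 + 65 + 55 + 35 + 35 + 30 = 360 cm.
Lower bound: ⌈360/80⌉ = 5 stock rods.
A packing using 6 stock rods:
  stock rod 1: 75 = 75
  stock rod 2: 65 = 65
  stock rod 3: 65 = 65
  stock rod 4: 55 = 55
  stock rod 5: 35 + 35 = 70
  stock rod 6: 30 = 30
No arrangement into 5 stock rods stays within capacity, so 6 is optimal.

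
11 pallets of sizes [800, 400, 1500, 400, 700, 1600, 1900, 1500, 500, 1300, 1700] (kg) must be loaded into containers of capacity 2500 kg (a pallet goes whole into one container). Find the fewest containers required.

Total = 1900 + 1700 + 1600 + 1500 + 1500 + 1300 + 800 + 700 + 500 + 400 + 400 = 12300 kg.
Lower bound: ⌈12300/2500⌉ = 5 containers.
Also, 6 pallets each exceed 1250 kg, and no two of those can share a container, so at least 6 containers are needed.
A packing using 6 containers:
  container 1: 1900 + 500 = 2400
  container 2: 1700 + 800 = 2500
  container 3: 1600 + 700 = 2300
  container 4: 1500 + 400 + 400 = 2300
  container 5: 1500 = 1500
  container 6: 1300 = 1300
This matches the lower bound, so 6 is optimal.

6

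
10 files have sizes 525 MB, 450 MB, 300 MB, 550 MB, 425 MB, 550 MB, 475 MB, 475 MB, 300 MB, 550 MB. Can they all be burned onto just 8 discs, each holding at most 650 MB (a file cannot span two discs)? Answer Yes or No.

No

Total = 4600 MB; ⌈4600/650⌉ = 8.
The bound of 8 does not rule out 8, but exhaustive search shows no assignment into 8 discs of capacity 650 MB exists — the minimum is 9.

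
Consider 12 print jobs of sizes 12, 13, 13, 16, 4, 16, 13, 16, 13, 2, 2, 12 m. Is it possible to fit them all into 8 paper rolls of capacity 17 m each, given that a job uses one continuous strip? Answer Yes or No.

Total = 132 m; ⌈132/17⌉ = 8.
9 print jobs each exceed half the capacity and cannot share a roll, forcing at least 9 paper rolls.
At least 9 paper rolls are required, but only 8 are allowed.

No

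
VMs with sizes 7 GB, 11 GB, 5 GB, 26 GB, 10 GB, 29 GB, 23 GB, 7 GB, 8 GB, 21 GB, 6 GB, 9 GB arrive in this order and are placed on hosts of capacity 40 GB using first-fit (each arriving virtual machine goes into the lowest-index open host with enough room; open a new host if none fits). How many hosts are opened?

  7 → host 1 (new)  [load 7/40]
  11 → host 1  [load 18/40]
  5 → host 1  [load 23/40]
  26 → host 2 (new)  [load 26/40]
  10 → host 1  [load 33/40]
  29 → host 3 (new)  [load 29/40]
  23 → host 4 (new)  [load 23/40]
  7 → host 1  [load 40/40]
  8 → host 2  [load 34/40]
  21 → host 5 (new)  [load 21/40]
  6 → host 2  [load 40/40]
  9 → host 3  [load 38/40]
5 hosts opened.

5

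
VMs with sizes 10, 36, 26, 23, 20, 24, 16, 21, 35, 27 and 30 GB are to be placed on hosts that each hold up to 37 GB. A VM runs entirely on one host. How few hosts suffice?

Total = 36 + 35 + 30 + 27 + 26 + 24 + 23 + 21 + 20 + 16 + 10 = 268 GB.
Lower bound: ⌈268/37⌉ = 8 hosts.
Also, 9 VMs each exceed 37/2 GB, and no two of those can share a host, so at least 9 hosts are needed.
A packing using 9 hosts:
  host 1: 36 = 36
  host 2: 35 = 35
  host 3: 30 = 30
  host 4: 27 + 10 = 37
  host 5: 26 = 26
  host 6: 24 = 24
  host 7: 23 = 23
  host 8: 21 + 16 = 37
  host 9: 20 = 20
This matches the lower bound, so 9 is optimal.

9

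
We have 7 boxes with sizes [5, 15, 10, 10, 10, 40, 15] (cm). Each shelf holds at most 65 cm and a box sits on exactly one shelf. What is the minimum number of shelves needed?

Total = 40 + 15 + 15 + 10 + 10 + 10 + 5 = 105 cm.
Lower bound: ⌈105/65⌉ = 2 shelves.
A packing using 2 shelves:
  shelf 1: 40 + 15 + 10 = 65
  shelf 2: 15 + 10 + 10 + 5 = 40
This matches the lower bound, so 2 is optimal.

2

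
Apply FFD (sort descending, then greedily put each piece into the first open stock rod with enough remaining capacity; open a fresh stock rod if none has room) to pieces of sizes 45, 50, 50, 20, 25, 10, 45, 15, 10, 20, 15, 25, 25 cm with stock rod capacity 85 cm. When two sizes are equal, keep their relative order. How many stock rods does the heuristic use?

Sorted descending: 50, 50, 45, 45, 25, 25, 25, 20, 20, 15, 15, 10, 10.
  50 → stock rod 1 (new)  [load 50/85]
  50 → stock rod 2 (new)  [load 50/85]
  45 → stock rod 3 (new)  [load 45/85]
  45 → stock rod 4 (new)  [load 45/85]
  25 → stock rod 1  [load 75/85]
  25 → stock rod 2  [load 75/85]
  25 → stock rod 3  [load 70/85]
  20 → stock rod 4  [load 65/85]
  20 → stock rod 4  [load 85/85]
  15 → stock rod 3  [load 85/85]
  15 → stock rod 5 (new)  [load 15/85]
  10 → stock rod 1  [load 85/85]
  10 → stock rod 2  [load 85/85]
5 stock rods opened.

5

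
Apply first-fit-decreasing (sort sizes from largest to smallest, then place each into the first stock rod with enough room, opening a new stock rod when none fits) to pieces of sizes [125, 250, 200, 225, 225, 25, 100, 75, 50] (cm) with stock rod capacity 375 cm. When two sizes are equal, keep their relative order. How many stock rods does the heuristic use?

4

Sorted descending: 250, 225, 225, 200, 125, 100, 75, 50, 25.
  250 → stock rod 1 (new)  [load 250/375]
  225 → stock rod 2 (new)  [load 225/375]
  225 → stock rod 3 (new)  [load 225/375]
  200 → stock rod 4 (new)  [load 200/375]
  125 → stock rod 1  [load 375/375]
  100 → stock rod 2  [load 325/375]
  75 → stock rod 3  [load 300/375]
  50 → stock rod 2  [load 375/375]
  25 → stock rod 3  [load 325/375]
4 stock rods opened.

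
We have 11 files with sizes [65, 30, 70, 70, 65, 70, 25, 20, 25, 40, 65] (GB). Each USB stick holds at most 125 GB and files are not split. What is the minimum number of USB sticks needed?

Total = 70 + 70 + 70 + 65 + 65 + 65 + 40 + 30 + 25 + 25 + 20 = 545 GB.
Lower bound: ⌈545/125⌉ = 5 USB sticks.
Also, 6 files each exceed 125/2 GB, and no two of those can share a USB stick, so at least 6 USB sticks are needed.
A packing using 6 USB sticks:
  USB stick 1: 70 + 40 = 110
  USB stick 2: 70 + 30 + 25 = 125
  USB stick 3: 70 + 25 + 20 = 115
  USB stick 4: 65 = 65
  USB stick 5: 65 = 65
  USB stick 6: 65 = 65
This matches the lower bound, so 6 is optimal.

6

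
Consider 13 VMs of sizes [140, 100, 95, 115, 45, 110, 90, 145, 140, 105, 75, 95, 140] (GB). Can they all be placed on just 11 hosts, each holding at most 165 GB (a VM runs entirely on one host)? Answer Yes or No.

A valid assignment using 11 hosts:
  host 1: 145 = 145
  host 2: 140 = 140
  host 3: 140 = 140
  host 4: 140 = 140
  host 5: 115 + 45 = 160
  host 6: 110 = 110
  host 7: 105 = 105
  host 8: 100 = 100
  host 9: 95 = 95
  host 10: 95 = 95
  host 11: 90 + 75 = 165
Every load is within 165 GB, so 11 hosts suffice.

Yes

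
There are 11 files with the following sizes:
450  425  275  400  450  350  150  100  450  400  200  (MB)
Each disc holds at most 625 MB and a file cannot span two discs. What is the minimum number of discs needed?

Total = 450 + 450 + 450 + 425 + 400 + 400 + 350 + 275 + 200 + 150 + 100 = 3650 MB.
Lower bound: ⌈3650/625⌉ = 6 discs.
Also, 7 files each exceed 625/2 MB, and no two of those can share a disc, so at least 7 discs are needed.
A packing using 7 discs:
  disc 1: 450 + 150 = 600
  disc 2: 450 + 100 = 550
  disc 3: 450 = 450
  disc 4: 425 + 200 = 625
  disc 5: 400 = 400
  disc 6: 400 = 400
  disc 7: 350 + 275 = 625
This matches the lower bound, so 7 is optimal.

7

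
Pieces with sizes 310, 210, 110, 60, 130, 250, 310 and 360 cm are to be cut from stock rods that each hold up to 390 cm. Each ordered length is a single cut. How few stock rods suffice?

5

Total = 360 + 310 + 310 + 250 + 210 + 130 + 110 + 60 = 1740 cm.
Lower bound: ⌈1740/390⌉ = 5 stock rods.
A packing using 5 stock rods:
  stock rod 1: 360 = 360
  stock rod 2: 310 + 60 = 370
  stock rod 3: 310 = 310
  stock rod 4: 250 + 130 = 380
  stock rod 5: 210 + 110 = 320
This matches the lower bound, so 5 is optimal.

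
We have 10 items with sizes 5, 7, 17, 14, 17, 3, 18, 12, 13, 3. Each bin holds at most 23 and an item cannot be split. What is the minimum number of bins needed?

6

Total = 18 + 17 + 17 + 14 + 13 + 12 + 7 + 5 + 3 + 3 = 109.
Lower bound: ⌈109/23⌉ = 5 bins.
Also, 6 items each exceed 23/2, and no two of those can share a bin, so at least 6 bins are needed.
A packing using 6 bins:
  bin 1: 18 + 5 = 23
  bin 2: 17 + 3 + 3 = 23
  bin 3: 17 = 17
  bin 4: 14 + 7 = 21
  bin 5: 13 = 13
  bin 6: 12 = 12
This matches the lower bound, so 6 is optimal.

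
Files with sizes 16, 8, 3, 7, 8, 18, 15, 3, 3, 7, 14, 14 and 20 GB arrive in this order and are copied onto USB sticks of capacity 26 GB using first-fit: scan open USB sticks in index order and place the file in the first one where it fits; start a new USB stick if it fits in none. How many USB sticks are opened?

  16 → USB stick 1 (new)  [load 16/26]
  8 → USB stick 1  [load 24/26]
  3 → USB stick 2 (new)  [load 3/26]
  7 → USB stick 2  [load 10/26]
  8 → USB stick 2  [load 18/26]
  18 → USB stick 3 (new)  [load 18/26]
  15 → USB stick 4 (new)  [load 15/26]
  3 → USB stick 2  [load 21/26]
  3 → USB stick 2  [load 24/26]
  7 → USB stick 3  [load 25/26]
  14 → USB stick 5 (new)  [load 14/26]
  14 → USB stick 6 (new)  [load 14/26]
  20 → USB stick 7 (new)  [load 20/26]
7 USB sticks opened.

7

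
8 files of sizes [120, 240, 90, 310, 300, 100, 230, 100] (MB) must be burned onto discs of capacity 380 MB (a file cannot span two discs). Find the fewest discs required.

Total = 310 + 300 + 240 + 230 + 120 + 100 + 100 + 90 = 1490 MB.
Lower bound: ⌈1490/380⌉ = 4 discs.
A packing using 5 discs:
  disc 1: 310 = 310
  disc 2: 300 = 300
  disc 3: 240 + 120 = 360
  disc 4: 230 + 100 = 330
  disc 5: 100 + 90 = 190
No arrangement into 4 discs stays within capacity, so 5 is optimal.

5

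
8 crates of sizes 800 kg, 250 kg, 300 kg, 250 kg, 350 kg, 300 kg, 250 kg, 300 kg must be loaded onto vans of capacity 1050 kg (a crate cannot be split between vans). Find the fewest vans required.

3

Total = 800 + 350 + 300 + 300 + 300 + 250 + 250 + 250 = 2800 kg.
Lower bound: ⌈2800/1050⌉ = 3 vans.
A packing using 3 vans:
  van 1: 800 + 250 = 1050
  van 2: 350 + 300 + 300 = 950
  van 3: 300 + 250 + 250 = 800
This matches the lower bound, so 3 is optimal.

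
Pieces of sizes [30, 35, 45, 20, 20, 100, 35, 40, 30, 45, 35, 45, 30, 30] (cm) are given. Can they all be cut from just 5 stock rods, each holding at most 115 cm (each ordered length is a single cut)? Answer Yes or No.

Yes

A valid assignment using 5 stock rods:
  stock rod 1: 100 = 100
  stock rod 2: 45 + 45 + 20 = 110
  stock rod 3: 45 + 40 + 30 = 115
  stock rod 4: 35 + 35 + 35 = 105
  stock rod 5: 30 + 30 + 30 + 20 = 110
Every load is within 115 cm, so 5 stock rods suffice.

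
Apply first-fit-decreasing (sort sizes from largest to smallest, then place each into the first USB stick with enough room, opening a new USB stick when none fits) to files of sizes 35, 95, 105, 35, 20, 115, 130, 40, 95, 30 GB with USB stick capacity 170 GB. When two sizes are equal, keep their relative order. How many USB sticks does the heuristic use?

5

Sorted descending: 130, 115, 105, 95, 95, 40, 35, 35, 30, 20.
  130 → USB stick 1 (new)  [load 130/170]
  115 → USB stick 2 (new)  [load 115/170]
  105 → USB stick 3 (new)  [load 105/170]
  95 → USB stick 4 (new)  [load 95/170]
  95 → USB stick 5 (new)  [load 95/170]
  40 → USB stick 1  [load 170/170]
  35 → USB stick 2  [load 150/170]
  35 → USB stick 3  [load 140/170]
  30 → USB stick 3  [load 170/170]
  20 → USB stick 2  [load 170/170]
5 USB sticks opened.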